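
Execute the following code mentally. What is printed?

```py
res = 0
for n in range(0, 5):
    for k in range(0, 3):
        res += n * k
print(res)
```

30

n=0,k=0: res = 0+0 = 0
n=0,k=1: res = 0+0 = 0
n=0,k=2: res = 0+0 = 0
n=1,k=0: res = 0+0 = 0
n=1,k=1: res = 0+1 = 1
n=1,k=2: res = 1+2 = 3
n=2,k=0: res = 3+0 = 3
n=2,k=1: res = 3+2 = 5
n=2,k=2: res = 5+4 = 9
n=3,k=0: res = 9+0 = 9
n=3,k=1: res = 9+3 = 12
n=3,k=2: res = 12+6 = 18
n=4,k=0: res = 18+0 = 18
n=4,k=1: res = 18+4 = 22
n=4,k=2: res = 22+8 = 30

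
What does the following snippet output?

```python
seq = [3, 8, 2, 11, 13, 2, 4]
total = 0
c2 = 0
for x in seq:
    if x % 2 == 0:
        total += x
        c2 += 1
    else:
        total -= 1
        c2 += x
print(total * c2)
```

x=3: not even, total = 0-1 = -1; c2=3
x=8: even, total = (-1)+8 = 7; c2=4
x=2: even, total = 7+2 = 9; c2=5
x=11: not even, total = 9-1 = 8; c2=16
x=13: not even, total = 8-1 = 7; c2=29
x=2: even, total = 7+2 = 9; c2=30
x=4: even, total = 9+4 = 13; c2=31
total*c2 = 13*31 = 403

403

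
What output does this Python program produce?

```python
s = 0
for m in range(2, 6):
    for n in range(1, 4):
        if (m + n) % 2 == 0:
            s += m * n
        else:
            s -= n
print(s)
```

m=2,n=1: odd sum, s = 0-1 = -1
m=2,n=2: even sum, s = (-1)+4 = 3
m=2,n=3: odd sum, s = 3-3 = 0
m=3,n=1: even sum, s = 0+3 = 3
m=3,n=2: odd sum, s = 3-2 = 1
m=3,n=3: even sum, s = 1+9 = 10
m=4,n=1: odd sum, s = 10-1 = 9
m=4,n=2: even sum, s = 9+8 = 17
m=4,n=3: odd sum, s = 17-3 = 14
m=5,n=1: even sum, s = 14+5 = 19
m=5,n=2: odd sum, s = 19-2 = 17
m=5,n=3: even sum, s = 17+15 = 32

32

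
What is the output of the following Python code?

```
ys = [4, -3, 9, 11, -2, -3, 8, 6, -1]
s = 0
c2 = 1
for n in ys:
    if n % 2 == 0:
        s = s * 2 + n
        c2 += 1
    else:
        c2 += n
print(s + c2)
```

n=4: even, s = 0*2+4 = 4; c2=2
n=-3: not even; c2=-1
n=9: not even; c2=8
n=11: not even; c2=19
n=-2: even, s = 4*2+(-2) = 6; c2=20
n=-3: not even; c2=17
n=8: even, s = 6*2+8 = 20; c2=18
n=6: even, s = 20*2+6 = 46; c2=19
n=-1: not even; c2=18
s+c2 = 46+18 = 64

64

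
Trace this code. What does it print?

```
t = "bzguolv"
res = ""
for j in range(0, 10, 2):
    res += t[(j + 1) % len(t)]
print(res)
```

j=0: add t[1]='z' → 'z'
j=2: add t[3]='u' → 'zu'
j=4: add t[5]='l' → 'zul'
j=6: add t[0]='b' → 'zulb'
j=8: add t[2]='g' → 'zulbg'

zulbg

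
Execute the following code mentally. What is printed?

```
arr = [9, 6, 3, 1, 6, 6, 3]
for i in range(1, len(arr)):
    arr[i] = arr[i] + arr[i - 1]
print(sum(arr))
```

i=1: arr[1] = 6+9 = 15 → [9, 15, 3, 1, 6, 6, 3]
i=2: arr[2] = 3+15 = 18 → [9, 15, 18, 1, 6, 6, 3]
i=3: arr[3] = 1+18 = 19 → [9, 15, 18, 19, 6, 6, 3]
i=4: arr[4] = 6+19 = 25 → [9, 15, 18, 19, 25, 6, 3]
i=5: arr[5] = 6+25 = 31 → [9, 15, 18, 19, 25, 31, 3]
i=6: arr[6] = 3+31 = 34 → [9, 15, 18, 19, 25, 31, 34]
sum = 151

151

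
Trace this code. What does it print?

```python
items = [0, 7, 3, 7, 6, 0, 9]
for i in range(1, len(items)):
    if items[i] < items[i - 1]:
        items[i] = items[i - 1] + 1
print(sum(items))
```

i=1: 7>=0, unchanged → [0, 7, 3, 7, 6, 0, 9]
i=2: 3<7, items[2] = 7+1 = 8 → [0, 7, 8, 7, 6, 0, 9]
i=3: 7<8, items[3] = 8+1 = 9 → [0, 7, 8, 9, 6, 0, 9]
i=4: 6<9, items[4] = 9+1 = 10 → [0, 7, 8, 9, 10, 0, 9]
i=5: 0<10, items[5] = 10+1 = 11 → [0, 7, 8, 9, 10, 11, 9]
i=6: 9<11, items[6] = 11+1 = 12 → [0, 7, 8, 9, 10, 11, 12]
sum = 57

57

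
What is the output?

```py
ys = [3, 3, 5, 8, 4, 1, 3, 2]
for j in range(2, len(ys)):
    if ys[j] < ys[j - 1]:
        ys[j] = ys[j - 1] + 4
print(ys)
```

j=2: 5>=3, unchanged → [3, 3, 5, 8, 4, 1, 3, 2]
j=3: 8>=5, unchanged → [3, 3, 5, 8, 4, 1, 3, 2]
j=4: 4<8, ys[4] = 8+4 = 12 → [3, 3, 5, 8, 12, 1, 3, 2]
j=5: 1<12, ys[5] = 12+4 = 16 → [3, 3, 5, 8, 12, 16, 3, 2]
j=6: 3<16, ys[6] = 16+4 = 20 → [3, 3, 5, 8, 12, 16, 20, 2]
j=7: 2<20, ys[7] = 20+4 = 24 → [3, 3, 5, 8, 12, 16, 20, 24]

[3, 3, 5, 8, 12, 16, 20, 24]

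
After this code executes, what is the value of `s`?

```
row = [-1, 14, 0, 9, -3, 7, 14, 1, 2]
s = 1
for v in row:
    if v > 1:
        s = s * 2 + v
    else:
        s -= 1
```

v=-1: not >1, s = 1-1 = 0
v=14: >1, s = 0*2+14 = 14
v=0: not >1, s = 14-1 = 13
v=9: >1, s = 13*2+9 = 35
v=-3: not >1, s = 35-1 = 34
v=7: >1, s = 34*2+7 = 75
v=14: >1, s = 75*2+14 = 164
v=1: not >1, s = 164-1 = 163
v=2: >1, s = 163*2+2 = 328

328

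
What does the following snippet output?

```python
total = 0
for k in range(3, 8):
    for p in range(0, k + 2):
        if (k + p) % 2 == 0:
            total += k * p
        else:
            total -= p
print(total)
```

k=3,p=0: odd sum, total = 0-0 = 0
k=3,p=1: even sum, total = 0+3 = 3
k=3,p=2: odd sum, total = 3-2 = 1
k=3,p=3: even sum, total = 1+9 = 10
k=3,p=4: odd sum, total = 10-4 = 6
k=4,p=0: even sum, total = 6+0 = 6
k=4,p=1: odd sum, total = 6-1 = 5
k=4,p=2: even sum, total = 5+8 = 13
k=4,p=3: odd sum, total = 13-3 = 10
k=4,p=4: even sum, total = 10+16 = 26
k=4,p=5: odd sum, total = 26-5 = 21
k=5,p=0: odd sum, total = 21-0 = 21
k=5,p=1: even sum, total = 21+5 = 26
k=5,p=2: odd sum, total = 26-2 = 24
k=5,p=3: even sum, total = 24+15 = 39
k=5,p=4: odd sum, total = 39-4 = 35
k=5,p=5: even sum, total = 35+25 = 60
k=5,p=6: odd sum, total = 60-6 = 54
k=6,p=0: even sum, total = 54+0 = 54
k=6,p=1: odd sum, total = 54-1 = 53
k=6,p=2: even sum, total = 53+12 = 65
k=6,p=3: odd sum, total = 65-3 = 62
k=6,p=4: even sum, total = 62+24 = 86
k=6,p=5: odd sum, total = 86-5 = 81
k=6,p=6: even sum, total = 81+36 = 117
k=6,p=7: odd sum, total = 117-7 = 110
k=7,p=0: odd sum, total = 110-0 = 110
k=7,p=1: even sum, total = 110+7 = 117
k=7,p=2: odd sum, total = 117-2 = 115
k=7,p=3: even sum, total = 115+21 = 136
k=7,p=4: odd sum, total = 136-4 = 132
k=7,p=5: even sum, total = 132+35 = 167
k=7,p=6: odd sum, total = 167-6 = 161
k=7,p=7: even sum, total = 161+49 = 210
k=7,p=8: odd sum, total = 210-8 = 202

202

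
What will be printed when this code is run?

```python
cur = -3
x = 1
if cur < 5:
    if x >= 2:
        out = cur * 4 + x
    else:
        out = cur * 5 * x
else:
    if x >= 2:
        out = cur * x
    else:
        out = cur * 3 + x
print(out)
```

-15

cur=-3, x=1
cur < 5 is True; x >= 2 is False
→ out = cur * 5 * x = -15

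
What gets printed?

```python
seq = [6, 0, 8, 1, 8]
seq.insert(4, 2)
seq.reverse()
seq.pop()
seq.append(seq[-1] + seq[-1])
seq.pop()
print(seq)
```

[8, 2, 1, 8, 0]

insert 2 at 4 → [6, 0, 8, 1, 2, 8]
reverse → [8, 2, 1, 8, 0, 6]
pop() removes 6 → [8, 2, 1, 8, 0]
append seq[-1]+seq[-1] = 0+0 = 0 → [8, 2, 1, 8, 0, 0]
pop() removes 0 → [8, 2, 1, 8, 0]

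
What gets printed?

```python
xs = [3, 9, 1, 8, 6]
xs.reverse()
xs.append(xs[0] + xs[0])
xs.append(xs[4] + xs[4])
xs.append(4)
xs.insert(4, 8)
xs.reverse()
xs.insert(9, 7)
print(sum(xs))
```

64

reverse → [6, 8, 1, 9, 3]
append xs[0]+xs[0] = 6+6 = 12 → [6, 8, 1, 9, 3, 12]
append xs[4]+xs[4] = 3+3 = 6 → [6, 8, 1, 9, 3, 12, 6]
append 4 → [6, 8, 1, 9, 3, 12, 6, 4]
insert 8 at 4 → [6, 8, 1, 9, 8, 3, 12, 6, 4]
reverse → [4, 6, 12, 3, 8, 9, 1, 8, 6]
insert 7 at 9 → [4, 6, 12, 3, 8, 9, 1, 8, 6, 7]
sum = 64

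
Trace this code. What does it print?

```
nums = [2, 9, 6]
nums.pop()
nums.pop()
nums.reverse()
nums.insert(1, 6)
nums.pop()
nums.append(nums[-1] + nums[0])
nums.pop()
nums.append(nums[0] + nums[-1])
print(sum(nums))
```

6

pop() removes 6 → [2, 9]
pop() removes 9 → [2]
reverse → [2]
insert 6 at 1 → [2, 6]
pop() removes 6 → [2]
append nums[-1]+nums[0] = 2+2 = 4 → [2, 4]
pop() removes 4 → [2]
append nums[0]+nums[-1] = 2+2 = 4 → [2, 4]
sum = 6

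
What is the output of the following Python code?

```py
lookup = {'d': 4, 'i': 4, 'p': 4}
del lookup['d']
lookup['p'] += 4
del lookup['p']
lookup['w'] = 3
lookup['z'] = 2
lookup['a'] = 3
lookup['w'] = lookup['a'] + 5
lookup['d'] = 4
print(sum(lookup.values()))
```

del 'd' → {'i': 4, 'p': 4}
lookup['p'] = 4+4 = 8 → {'i': 4, 'p': 8}
del 'p' → {'i': 4}
lookup['w'] = 3 → {'i': 4, 'w': 3}
lookup['z'] = 2 → {'i': 4, 'w': 3, 'z': 2}
lookup['a'] = 3 → {'i': 4, 'w': 3, 'z': 2, 'a': 3}
lookup['w'] = lookup['a']+5 = 8 → {'i': 4, 'w': 8, 'z': 2, 'a': 3}
lookup['d'] = 4 → {'i': 4, 'w': 8, 'z': 2, 'a': 3, 'd': 4}
sum of values = 21

21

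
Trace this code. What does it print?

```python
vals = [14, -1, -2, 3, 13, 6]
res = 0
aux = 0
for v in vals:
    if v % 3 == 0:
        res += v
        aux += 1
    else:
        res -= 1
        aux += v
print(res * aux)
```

130

v=14: not %3==0, res = 0-1 = -1; aux=14
v=-1: not %3==0, res = (-1)-1 = -2; aux=13
v=-2: not %3==0, res = (-2)-1 = -3; aux=11
v=3: %3==0, res = (-3)+3 = 0; aux=12
v=13: not %3==0, res = 0-1 = -1; aux=25
v=6: %3==0, res = (-1)+6 = 5; aux=26
res*aux = 5*26 = 130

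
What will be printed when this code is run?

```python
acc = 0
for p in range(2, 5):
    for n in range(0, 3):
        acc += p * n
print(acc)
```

27

p=2,n=0: acc = 0+0 = 0
p=2,n=1: acc = 0+2 = 2
p=2,n=2: acc = 2+4 = 6
p=3,n=0: acc = 6+0 = 6
p=3,n=1: acc = 6+3 = 9
p=3,n=2: acc = 9+6 = 15
p=4,n=0: acc = 15+0 = 15
p=4,n=1: acc = 15+4 = 19
p=4,n=2: acc = 19+8 = 27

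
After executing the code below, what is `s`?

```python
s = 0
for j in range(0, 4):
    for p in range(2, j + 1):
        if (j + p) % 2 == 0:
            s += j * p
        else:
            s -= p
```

j=2,p=2: even sum, s = 0+4 = 4
j=3,p=2: odd sum, s = 4-2 = 2
j=3,p=3: even sum, s = 2+9 = 11

11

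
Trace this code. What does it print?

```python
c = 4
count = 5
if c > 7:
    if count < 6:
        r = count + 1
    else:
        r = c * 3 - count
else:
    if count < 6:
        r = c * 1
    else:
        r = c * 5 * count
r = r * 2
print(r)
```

c=4, count=5
c > 7 is False; count < 6 is True
→ r = c * 1 = 4
r = 4*2 = 8

8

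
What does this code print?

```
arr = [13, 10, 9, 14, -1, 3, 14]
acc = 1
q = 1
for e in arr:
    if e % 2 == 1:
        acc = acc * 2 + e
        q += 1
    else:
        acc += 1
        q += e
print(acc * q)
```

7310

e=13: odd, acc = 1*2+13 = 15; q=2
e=10: not odd, acc = 15+1 = 16; q=12
e=9: odd, acc = 16*2+9 = 41; q=13
e=14: not odd, acc = 41+1 = 42; q=27
e=-1: odd, acc = 42*2+(-1) = 83; q=28
e=3: odd, acc = 83*2+3 = 169; q=29
e=14: not odd, acc = 169+1 = 170; q=43
acc*q = 170*43 = 7310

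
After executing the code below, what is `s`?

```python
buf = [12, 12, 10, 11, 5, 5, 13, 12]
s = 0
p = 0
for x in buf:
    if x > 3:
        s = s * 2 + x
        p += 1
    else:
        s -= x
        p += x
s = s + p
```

2906

x=12: >3, s = 0*2+12 = 12; p=1
x=12: >3, s = 12*2+12 = 36; p=2
x=10: >3, s = 36*2+10 = 82; p=3
x=11: >3, s = 82*2+11 = 175; p=4
x=5: >3, s = 175*2+5 = 355; p=5
x=5: >3, s = 355*2+5 = 715; p=6
x=13: >3, s = 715*2+13 = 1443; p=7
x=12: >3, s = 1443*2+12 = 2898; p=8
s+p = 2898+8 = 2906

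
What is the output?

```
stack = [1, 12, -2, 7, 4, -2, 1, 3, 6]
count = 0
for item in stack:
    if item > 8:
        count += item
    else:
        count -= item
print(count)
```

-6

item=1: not >8, count = 0-1 = -1
item=12: >8, count = (-1)+12 = 11
item=-2: not >8, count = 11-(-2) = 13
item=7: not >8, count = 13-7 = 6
item=4: not >8, count = 6-4 = 2
item=-2: not >8, count = 2-(-2) = 4
item=1: not >8, count = 4-1 = 3
item=3: not >8, count = 3-3 = 0
item=6: not >8, count = 0-6 = -6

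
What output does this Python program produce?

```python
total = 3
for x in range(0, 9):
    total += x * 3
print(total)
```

111

x=0: total = 3+0*3 = 3
x=1: total = 3+1*3 = 6
x=2: total = 6+2*3 = 12
x=3: total = 12+3*3 = 21
x=4: total = 21+4*3 = 33
x=5: total = 33+5*3 = 48
x=6: total = 48+6*3 = 66
x=7: total = 66+7*3 = 87
x=8: total = 87+8*3 = 111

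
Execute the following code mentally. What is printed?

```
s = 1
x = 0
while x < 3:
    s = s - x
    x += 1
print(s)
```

-2

x=0: s = 1-0 = 1
x=1: s = 1-1 = 0
x=2: s = 0-2 = -2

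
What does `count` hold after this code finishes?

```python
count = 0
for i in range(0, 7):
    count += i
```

i=0: count = 0+0 = 0
i=1: count = 0+1 = 1
i=2: count = 1+2 = 3
i=3: count = 3+3 = 6
i=4: count = 6+4 = 10
i=5: count = 10+5 = 15
i=6: count = 15+6 = 21

21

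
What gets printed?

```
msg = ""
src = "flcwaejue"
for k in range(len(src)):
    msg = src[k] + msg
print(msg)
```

k=0: prepend 'f' → 'f'
k=1: prepend 'l' → 'lf'
k=2: prepend 'c' → 'clf'
k=3: prepend 'w' → 'wclf'
k=4: prepend 'a' → 'awclf'
k=5: prepend 'e' → 'eawclf'
k=6: prepend 'j' → 'jeawclf'
k=7: prepend 'u' → 'ujeawclf'
k=8: prepend 'e' → 'eujeawclf'

eujeawclf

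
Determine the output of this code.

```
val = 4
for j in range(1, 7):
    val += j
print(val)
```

25

j=1: val = 4+1 = 5
j=2: val = 5+2 = 7
j=3: val = 7+3 = 10
j=4: val = 10+4 = 14
j=5: val = 14+5 = 19
j=6: val = 19+6 = 25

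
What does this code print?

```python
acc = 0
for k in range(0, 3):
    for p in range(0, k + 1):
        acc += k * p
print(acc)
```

k=0,p=0: acc = 0+0 = 0
k=1,p=0: acc = 0+0 = 0
k=1,p=1: acc = 0+1 = 1
k=2,p=0: acc = 1+0 = 1
k=2,p=1: acc = 1+2 = 3
k=2,p=2: acc = 3+4 = 7

7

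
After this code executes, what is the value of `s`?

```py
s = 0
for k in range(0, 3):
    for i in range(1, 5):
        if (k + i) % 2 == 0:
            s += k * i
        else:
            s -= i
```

k=0,i=1: odd sum, s = 0-1 = -1
k=0,i=2: even sum, s = (-1)+0 = -1
k=0,i=3: odd sum, s = (-1)-3 = -4
k=0,i=4: even sum, s = (-4)+0 = -4
k=1,i=1: even sum, s = (-4)+1 = -3
k=1,i=2: odd sum, s = (-3)-2 = -5
k=1,i=3: even sum, s = (-5)+3 = -2
k=1,i=4: odd sum, s = (-2)-4 = -6
k=2,i=1: odd sum, s = (-6)-1 = -7
k=2,i=2: even sum, s = (-7)+4 = -3
k=2,i=3: odd sum, s = (-3)-3 = -6
k=2,i=4: even sum, s = (-6)+8 = 2

2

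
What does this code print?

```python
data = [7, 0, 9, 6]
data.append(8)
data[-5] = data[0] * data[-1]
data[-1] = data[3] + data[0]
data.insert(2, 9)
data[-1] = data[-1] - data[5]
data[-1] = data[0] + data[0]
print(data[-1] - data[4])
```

append 8 → [7, 0, 9, 6, 8]
data[-5] = data[0]*data[-1] = 7*8 = 56 → [56, 0, 9, 6, 8]
data[-1] = data[3]+data[0] = 6+56 = 62 → [56, 0, 9, 6, 62]
insert 9 at 2 → [56, 0, 9, 9, 6, 62]
data[-1] = data[-1]-data[5] = 62-62 = 0 → [56, 0, 9, 9, 6, 0]
data[-1] = data[0]+data[0] = 56+56 = 112 → [56, 0, 9, 9, 6, 112]
data[-1]-data[4] = 112-6 = 106

106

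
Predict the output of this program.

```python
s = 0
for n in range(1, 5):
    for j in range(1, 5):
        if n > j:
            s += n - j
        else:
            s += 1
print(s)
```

20

n=1,j=1: not 1>1, s = 0+1 = 1
n=1,j=2: not 1>2, s = 1+1 = 2
n=1,j=3: not 1>3, s = 2+1 = 3
n=1,j=4: not 1>4, s = 3+1 = 4
n=2,j=1: 2>1, s = 4+1 = 5
n=2,j=2: not 2>2, s = 5+1 = 6
n=2,j=3: not 2>3, s = 6+1 = 7
n=2,j=4: not 2>4, s = 7+1 = 8
n=3,j=1: 3>1, s = 8+2 = 10
n=3,j=2: 3>2, s = 10+1 = 11
n=3,j=3: not 3>3, s = 11+1 = 12
n=3,j=4: not 3>4, s = 12+1 = 13
n=4,j=1: 4>1, s = 13+3 = 16
n=4,j=2: 4>2, s = 16+2 = 18
n=4,j=3: 4>3, s = 18+1 = 19
n=4,j=4: not 4>4, s = 19+1 = 20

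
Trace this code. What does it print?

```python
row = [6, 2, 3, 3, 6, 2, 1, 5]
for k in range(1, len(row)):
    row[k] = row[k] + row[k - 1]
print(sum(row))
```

132

k=1: row[1] = 2+6 = 8 → [6, 8, 3, 3, 6, 2, 1, 5]
k=2: row[2] = 3+8 = 11 → [6, 8, 11, 3, 6, 2, 1, 5]
k=3: row[3] = 3+11 = 14 → [6, 8, 11, 14, 6, 2, 1, 5]
k=4: row[4] = 6+14 = 20 → [6, 8, 11, 14, 20, 2, 1, 5]
k=5: row[5] = 2+20 = 22 → [6, 8, 11, 14, 20, 22, 1, 5]
k=6: row[6] = 1+22 = 23 → [6, 8, 11, 14, 20, 22, 23, 5]
k=7: row[7] = 5+23 = 28 → [6, 8, 11, 14, 20, 22, 23, 28]
sum = 132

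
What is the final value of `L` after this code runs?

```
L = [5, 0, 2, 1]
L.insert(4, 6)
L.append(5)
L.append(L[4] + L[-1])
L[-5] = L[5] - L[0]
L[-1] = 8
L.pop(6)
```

insert 6 at 4 → [5, 0, 2, 1, 6]
append 5 → [5, 0, 2, 1, 6, 5]
append L[4]+L[-1] = 6+5 = 11 → [5, 0, 2, 1, 6, 5, 11]
L[-5] = L[5]-L[0] = 5-5 = 0 → [5, 0, 0, 1, 6, 5, 11]
L[-1] = 8 → [5, 0, 0, 1, 6, 5, 8]
pop(6) removes 8 → [5, 0, 0, 1, 6, 5]

[5, 0, 0, 1, 6, 5]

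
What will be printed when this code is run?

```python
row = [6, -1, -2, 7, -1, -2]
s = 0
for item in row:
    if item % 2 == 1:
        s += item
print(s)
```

item=6: not odd
item=-1: odd, s = 0+(-1) = -1
item=-2: not odd
item=7: odd, s = (-1)+7 = 6
item=-1: odd, s = 6+(-1) = 5
item=-2: not odd

5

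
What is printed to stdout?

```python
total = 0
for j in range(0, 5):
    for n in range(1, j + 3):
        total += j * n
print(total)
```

j=0,n=1: total = 0+0 = 0
j=0,n=2: total = 0+0 = 0
j=1,n=1: total = 0+1 = 1
j=1,n=2: total = 1+2 = 3
j=1,n=3: total = 3+3 = 6
j=2,n=1: total = 6+2 = 8
j=2,n=2: total = 8+4 = 12
j=2,n=3: total = 12+6 = 18
j=2,n=4: total = 18+8 = 26
j=3,n=1: total = 26+3 = 29
j=3,n=2: total = 29+6 = 35
j=3,n=3: total = 35+9 = 44
j=3,n=4: total = 44+12 = 56
j=3,n=5: total = 56+15 = 71
j=4,n=1: total = 71+4 = 75
j=4,n=2: total = 75+8 = 83
j=4,n=3: total = 83+12 = 95
j=4,n=4: total = 95+16 = 111
j=4,n=5: total = 111+20 = 131
j=4,n=6: total = 131+24 = 155

155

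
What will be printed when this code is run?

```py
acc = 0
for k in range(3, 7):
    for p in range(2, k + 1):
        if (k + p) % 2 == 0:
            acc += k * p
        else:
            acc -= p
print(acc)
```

k=3,p=2: odd sum, acc = 0-2 = -2
k=3,p=3: even sum, acc = (-2)+9 = 7
k=4,p=2: even sum, acc = 7+8 = 15
k=4,p=3: odd sum, acc = 15-3 = 12
k=4,p=4: even sum, acc = 12+16 = 28
k=5,p=2: odd sum, acc = 28-2 = 26
k=5,p=3: even sum, acc = 26+15 = 41
k=5,p=4: odd sum, acc = 41-4 = 37
k=5,p=5: even sum, acc = 37+25 = 62
k=6,p=2: even sum, acc = 62+12 = 74
k=6,p=3: odd sum, acc = 74-3 = 71
k=6,p=4: even sum, acc = 71+24 = 95
k=6,p=5: odd sum, acc = 95-5 = 90
k=6,p=6: even sum, acc = 90+36 = 126

126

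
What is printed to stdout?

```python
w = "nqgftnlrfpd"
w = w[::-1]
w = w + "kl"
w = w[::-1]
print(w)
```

lknqgftnlrfpd

reverse → 'dpfrlntfgqn'
+ 'kl' → 'dpfrlntfgqnkl'
reverse → 'lknqgftnlrfpd'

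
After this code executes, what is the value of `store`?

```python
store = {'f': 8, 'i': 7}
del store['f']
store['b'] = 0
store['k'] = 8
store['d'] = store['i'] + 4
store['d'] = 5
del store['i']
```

del 'f' → {'i': 7}
store['b'] = 0 → {'i': 7, 'b': 0}
store['k'] = 8 → {'i': 7, 'b': 0, 'k': 8}
store['d'] = store['i']+4 = 11 → {'i': 7, 'b': 0, 'k': 8, 'd': 11}
store['d'] = 5 → {'i': 7, 'b': 0, 'k': 8, 'd': 5}
del 'i' → {'b': 0, 'k': 8, 'd': 5}

{'b': 0, 'k': 8, 'd': 5}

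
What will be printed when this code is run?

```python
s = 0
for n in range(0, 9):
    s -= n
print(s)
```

-36

n=0: s = 0-0 = 0
n=1: s = 0-1 = -1
n=2: s = (-1)-2 = -3
n=3: s = (-3)-3 = -6
n=4: s = (-6)-4 = -10
n=5: s = (-10)-5 = -15
n=6: s = (-15)-6 = -21
n=7: s = (-21)-7 = -28
n=8: s = (-28)-8 = -36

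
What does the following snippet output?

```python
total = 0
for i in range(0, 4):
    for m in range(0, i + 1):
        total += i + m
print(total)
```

30

i=0,m=0: total = 0+0 = 0
i=1,m=0: total = 0+1 = 1
i=1,m=1: total = 1+2 = 3
i=2,m=0: total = 3+2 = 5
i=2,m=1: total = 5+3 = 8
i=2,m=2: total = 8+4 = 12
i=3,m=0: total = 12+3 = 15
i=3,m=1: total = 15+4 = 19
i=3,m=2: total = 19+5 = 24
i=3,m=3: total = 24+6 = 30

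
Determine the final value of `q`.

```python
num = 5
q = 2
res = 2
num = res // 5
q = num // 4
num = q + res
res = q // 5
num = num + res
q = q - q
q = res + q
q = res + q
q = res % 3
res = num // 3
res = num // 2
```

num = 2//5 = 0
q = 0//4 = 0
num = 0+2 = 2
res = 0//5 = 0
num = 2+0 = 2
q = 0-0 = 0
q = 0+0 = 0
q = 0+0 = 0
q = 0%3 = 0
res = 2//3 = 0
res = 2//2 = 1

0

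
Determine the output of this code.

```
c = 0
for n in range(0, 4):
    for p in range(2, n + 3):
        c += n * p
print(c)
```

65

n=0,p=2: c = 0+0 = 0
n=1,p=2: c = 0+2 = 2
n=1,p=3: c = 2+3 = 5
n=2,p=2: c = 5+4 = 9
n=2,p=3: c = 9+6 = 15
n=2,p=4: c = 15+8 = 23
n=3,p=2: c = 23+6 = 29
n=3,p=3: c = 29+9 = 38
n=3,p=4: c = 38+12 = 50
n=3,p=5: c = 50+15 = 65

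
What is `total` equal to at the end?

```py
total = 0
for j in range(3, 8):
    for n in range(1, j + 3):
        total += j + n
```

330

j=3,n=1: total = 0+4 = 4
j=3,n=2: total = 4+5 = 9
j=3,n=3: total = 9+6 = 15
j=3,n=4: total = 15+7 = 22
j=3,n=5: total = 22+8 = 30
j=4,n=1: total = 30+5 = 35
j=4,n=2: total = 35+6 = 41
j=4,n=3: total = 41+7 = 48
j=4,n=4: total = 48+8 = 56
j=4,n=5: total = 56+9 = 65
j=4,n=6: total = 65+10 = 75
j=5,n=1: total = 75+6 = 81
j=5,n=2: total = 81+7 = 88
j=5,n=3: total = 88+8 = 96
j=5,n=4: total = 96+9 = 105
j=5,n=5: total = 105+10 = 115
j=5,n=6: total = 115+11 = 126
j=5,n=7: total = 126+12 = 138
j=6,n=1: total = 138+7 = 145
j=6,n=2: total = 145+8 = 153
j=6,n=3: total = 153+9 = 162
j=6,n=4: total = 162+10 = 172
j=6,n=5: total = 172+11 = 183
j=6,n=6: total = 183+12 = 195
j=6,n=7: total = 195+13 = 208
j=6,n=8: total = 208+14 = 222
j=7,n=1: total = 222+8 = 230
j=7,n=2: total = 230+9 = 239
j=7,n=3: total = 239+10 = 249
j=7,n=4: total = 249+11 = 260
j=7,n=5: total = 260+12 = 272
j=7,n=6: total = 272+13 = 285
j=7,n=7: total = 285+14 = 299
j=7,n=8: total = 299+15 = 314
j=7,n=9: total = 314+16 = 330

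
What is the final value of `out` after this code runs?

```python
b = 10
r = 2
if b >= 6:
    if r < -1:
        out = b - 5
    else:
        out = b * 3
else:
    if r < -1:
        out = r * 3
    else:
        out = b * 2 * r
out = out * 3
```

b=10, r=2
b >= 6 is True; r < -1 is False
→ out = b * 3 = 30
out = 30*3 = 90

90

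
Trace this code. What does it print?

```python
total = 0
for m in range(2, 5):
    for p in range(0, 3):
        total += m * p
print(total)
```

m=2,p=0: total = 0+0 = 0
m=2,p=1: total = 0+2 = 2
m=2,p=2: total = 2+4 = 6
m=3,p=0: total = 6+0 = 6
m=3,p=1: total = 6+3 = 9
m=3,p=2: total = 9+6 = 15
m=4,p=0: total = 15+0 = 15
m=4,p=1: total = 15+4 = 19
m=4,p=2: total = 19+8 = 27

27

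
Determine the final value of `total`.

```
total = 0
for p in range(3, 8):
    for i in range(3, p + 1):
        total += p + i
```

150

p=3,i=3: total = 0+6 = 6
p=4,i=3: total = 6+7 = 13
p=4,i=4: total = 13+8 = 21
p=5,i=3: total = 21+8 = 29
p=5,i=4: total = 29+9 = 38
p=5,i=5: total = 38+10 = 48
p=6,i=3: total = 48+9 = 57
p=6,i=4: total = 57+10 = 67
p=6,i=5: total = 67+11 = 78
p=6,i=6: total = 78+12 = 90
p=7,i=3: total = 90+10 = 100
p=7,i=4: total = 100+11 = 111
p=7,i=5: total = 111+12 = 123
p=7,i=6: total = 123+13 = 136
p=7,i=7: total = 136+14 = 150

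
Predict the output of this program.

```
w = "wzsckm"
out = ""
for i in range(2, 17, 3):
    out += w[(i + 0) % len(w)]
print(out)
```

smsms

i=2: add w[2]='s' → 's'
i=5: add w[5]='m' → 'sm'
i=8: add w[2]='s' → 'sms'
i=11: add w[5]='m' → 'smsm'
i=14: add w[2]='s' → 'smsms'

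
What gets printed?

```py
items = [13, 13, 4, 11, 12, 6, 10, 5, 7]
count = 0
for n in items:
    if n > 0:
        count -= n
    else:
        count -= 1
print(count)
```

n=13: >0, count = 0-13 = -13
n=13: >0, count = (-13)-13 = -26
n=4: >0, count = (-26)-4 = -30
n=11: >0, count = (-30)-11 = -41
n=12: >0, count = (-41)-12 = -53
n=6: >0, count = (-53)-6 = -59
n=10: >0, count = (-59)-10 = -69
n=5: >0, count = (-69)-5 = -74
n=7: >0, count = (-74)-7 = -81

-81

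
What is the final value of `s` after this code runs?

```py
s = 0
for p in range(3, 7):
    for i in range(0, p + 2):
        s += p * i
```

363

p=3,i=0: s = 0+0 = 0
p=3,i=1: s = 0+3 = 3
p=3,i=2: s = 3+6 = 9
p=3,i=3: s = 9+9 = 18
p=3,i=4: s = 18+12 = 30
p=4,i=0: s = 30+0 = 30
p=4,i=1: s = 30+4 = 34
p=4,i=2: s = 34+8 = 42
p=4,i=3: s = 42+12 = 54
p=4,i=4: s = 54+16 = 70
p=4,i=5: s = 70+20 = 90
p=5,i=0: s = 90+0 = 90
p=5,i=1: s = 90+5 = 95
p=5,i=2: s = 95+10 = 105
p=5,i=3: s = 105+15 = 120
p=5,i=4: s = 120+20 = 140
p=5,i=5: s = 140+25 = 165
p=5,i=6: s = 165+30 = 195
p=6,i=0: s = 195+0 = 195
p=6,i=1: s = 195+6 = 201
p=6,i=2: s = 201+12 = 213
p=6,i=3: s = 213+18 = 231
p=6,i=4: s = 231+24 = 255
p=6,i=5: s = 255+30 = 285
p=6,i=6: s = 285+36 = 321
p=6,i=7: s = 321+42 = 363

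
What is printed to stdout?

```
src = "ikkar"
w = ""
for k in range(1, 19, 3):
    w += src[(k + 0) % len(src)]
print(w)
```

k=1: add src[1]='k' → 'k'
k=4: add src[4]='r' → 'kr'
k=7: add src[2]='k' → 'krk'
k=10: add src[0]='i' → 'krki'
k=13: add src[3]='a' → 'krkia'
k=16: add src[1]='k' → 'krkiak'

krkiak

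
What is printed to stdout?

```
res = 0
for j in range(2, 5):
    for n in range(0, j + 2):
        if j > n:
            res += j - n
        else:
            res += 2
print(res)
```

j=2,n=0: 2>0, res = 0+2 = 2
j=2,n=1: 2>1, res = 2+1 = 3
j=2,n=2: not 2>2, res = 3+2 = 5
j=2,n=3: not 2>3, res = 5+2 = 7
j=3,n=0: 3>0, res = 7+3 = 10
j=3,n=1: 3>1, res = 10+2 = 12
j=3,n=2: 3>2, res = 12+1 = 13
j=3,n=3: not 3>3, res = 13+2 = 15
j=3,n=4: not 3>4, res = 15+2 = 17
j=4,n=0: 4>0, res = 17+4 = 21
j=4,n=1: 4>1, res = 21+3 = 24
j=4,n=2: 4>2, res = 24+2 = 26
j=4,n=3: 4>3, res = 26+1 = 27
j=4,n=4: not 4>4, res = 27+2 = 29
j=4,n=5: not 4>5, res = 29+2 = 31

31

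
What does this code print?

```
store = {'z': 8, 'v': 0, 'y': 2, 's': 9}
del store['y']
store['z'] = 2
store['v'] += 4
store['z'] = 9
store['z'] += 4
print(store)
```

{'z': 13, 'v': 4, 's': 9}

del 'y' → {'z': 8, 'v': 0, 's': 9}
store['z'] = 2 → {'z': 2, 'v': 0, 's': 9}
store['v'] = 0+4 = 4 → {'z': 2, 'v': 4, 's': 9}
store['z'] = 9 → {'z': 9, 'v': 4, 's': 9}
store['z'] = 9+4 = 13 → {'z': 13, 'v': 4, 's': 9}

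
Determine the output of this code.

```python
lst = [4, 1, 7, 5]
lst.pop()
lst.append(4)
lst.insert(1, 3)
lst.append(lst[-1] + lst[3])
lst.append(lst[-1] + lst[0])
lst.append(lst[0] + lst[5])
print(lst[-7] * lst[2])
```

pop() removes 5 → [4, 1, 7]
append 4 → [4, 1, 7, 4]
insert 3 at 1 → [4, 3, 1, 7, 4]
append lst[-1]+lst[3] = 4+7 = 11 → [4, 3, 1, 7, 4, 11]
append lst[-1]+lst[0] = 11+4 = 15 → [4, 3, 1, 7, 4, 11, 15]
append lst[0]+lst[5] = 4+11 = 15 → [4, 3, 1, 7, 4, 11, 15, 15]
lst[-7]*lst[2] = 3*1 = 3

3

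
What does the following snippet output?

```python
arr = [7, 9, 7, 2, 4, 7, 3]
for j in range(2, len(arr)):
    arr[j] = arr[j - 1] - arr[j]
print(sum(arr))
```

j=2: arr[2] = 9-7 = 2 → [7, 9, 2, 2, 4, 7, 3]
j=3: arr[3] = 2-2 = 0 → [7, 9, 2, 0, 4, 7, 3]
j=4: arr[4] = 0-4 = -4 → [7, 9, 2, 0, -4, 7, 3]
j=5: arr[5] = (-4)-7 = -11 → [7, 9, 2, 0, -4, -11, 3]
j=6: arr[6] = (-11)-3 = -14 → [7, 9, 2, 0, -4, -11, -14]
sum = -11

-11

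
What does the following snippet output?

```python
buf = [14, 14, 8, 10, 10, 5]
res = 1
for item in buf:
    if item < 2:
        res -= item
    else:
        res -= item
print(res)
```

item=14: not <2, res = 1-14 = -13
item=14: not <2, res = (-13)-14 = -27
item=8: not <2, res = (-27)-8 = -35
item=10: not <2, res = (-35)-10 = -45
item=10: not <2, res = (-45)-10 = -55
item=5: not <2, res = (-55)-5 = -60

-60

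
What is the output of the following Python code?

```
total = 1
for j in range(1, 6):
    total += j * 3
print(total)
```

46

j=1: total = 1+1*3 = 4
j=2: total = 4+2*3 = 10
j=3: total = 10+3*3 = 19
j=4: total = 19+4*3 = 31
j=5: total = 31+5*3 = 46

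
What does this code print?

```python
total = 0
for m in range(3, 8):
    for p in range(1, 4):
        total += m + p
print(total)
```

105

m=3,p=1: total = 0+4 = 4
m=3,p=2: total = 4+5 = 9
m=3,p=3: total = 9+6 = 15
m=4,p=1: total = 15+5 = 20
m=4,p=2: total = 20+6 = 26
m=4,p=3: total = 26+7 = 33
m=5,p=1: total = 33+6 = 39
m=5,p=2: total = 39+7 = 46
m=5,p=3: total = 46+8 = 54
m=6,p=1: total = 54+7 = 61
m=6,p=2: total = 61+8 = 69
m=6,p=3: total = 69+9 = 78
m=7,p=1: total = 78+8 = 86
m=7,p=2: total = 86+9 = 95
m=7,p=3: total = 95+10 = 105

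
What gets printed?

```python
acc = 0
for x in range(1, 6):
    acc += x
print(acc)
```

x=1: acc = 0+1 = 1
x=2: acc = 1+2 = 3
x=3: acc = 3+3 = 6
x=4: acc = 6+4 = 10
x=5: acc = 10+5 = 15

15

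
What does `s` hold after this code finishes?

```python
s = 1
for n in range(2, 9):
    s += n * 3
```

106

n=2: s = 1+2*3 = 7
n=3: s = 7+3*3 = 16
n=4: s = 16+4*3 = 28
n=5: s = 28+5*3 = 43
n=6: s = 43+6*3 = 61
n=7: s = 61+7*3 = 82
n=8: s = 82+8*3 = 106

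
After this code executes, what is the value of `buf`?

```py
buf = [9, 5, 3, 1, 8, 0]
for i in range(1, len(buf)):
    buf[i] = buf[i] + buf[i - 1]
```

[9, 14, 17, 18, 26, 26]

i=1: buf[1] = 5+9 = 14 → [9, 14, 3, 1, 8, 0]
i=2: buf[2] = 3+14 = 17 → [9, 14, 17, 1, 8, 0]
i=3: buf[3] = 1+17 = 18 → [9, 14, 17, 18, 8, 0]
i=4: buf[4] = 8+18 = 26 → [9, 14, 17, 18, 26, 0]
i=5: buf[5] = 0+26 = 26 → [9, 14, 17, 18, 26, 26]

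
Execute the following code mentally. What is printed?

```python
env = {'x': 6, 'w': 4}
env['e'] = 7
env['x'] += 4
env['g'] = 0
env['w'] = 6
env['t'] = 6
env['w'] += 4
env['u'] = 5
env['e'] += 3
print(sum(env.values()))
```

41

env['e'] = 7 → {'x': 6, 'w': 4, 'e': 7}
env['x'] = 6+4 = 10 → {'x': 10, 'w': 4, 'e': 7}
env['g'] = 0 → {'x': 10, 'w': 4, 'e': 7, 'g': 0}
env['w'] = 6 → {'x': 10, 'w': 6, 'e': 7, 'g': 0}
env['t'] = 6 → {'x': 10, 'w': 6, 'e': 7, 'g': 0, 't': 6}
env['w'] = 6+4 = 10 → {'x': 10, 'w': 10, 'e': 7, 'g': 0, 't': 6}
env['u'] = 5 → {'x': 10, 'w': 10, 'e': 7, 'g': 0, 't': 6, 'u': 5}
env['e'] = 7+3 = 10 → {'x': 10, 'w': 10, 'e': 10, 'g': 0, 't': 6, 'u': 5}
sum of values = 41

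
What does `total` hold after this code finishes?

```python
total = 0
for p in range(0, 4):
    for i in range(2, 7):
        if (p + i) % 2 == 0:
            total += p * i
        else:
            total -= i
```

p=0,i=2: even sum, total = 0+0 = 0
p=0,i=3: odd sum, total = 0-3 = -3
p=0,i=4: even sum, total = (-3)+0 = -3
p=0,i=5: odd sum, total = (-3)-5 = -8
p=0,i=6: even sum, total = (-8)+0 = -8
p=1,i=2: odd sum, total = (-8)-2 = -10
p=1,i=3: even sum, total = (-10)+3 = -7
p=1,i=4: odd sum, total = (-7)-4 = -11
p=1,i=5: even sum, total = (-11)+5 = -6
p=1,i=6: odd sum, total = (-6)-6 = -12
p=2,i=2: even sum, total = (-12)+4 = -8
p=2,i=3: odd sum, total = (-8)-3 = -11
p=2,i=4: even sum, total = (-11)+8 = -3
p=2,i=5: odd sum, total = (-3)-5 = -8
p=2,i=6: even sum, total = (-8)+12 = 4
p=3,i=2: odd sum, total = 4-2 = 2
p=3,i=3: even sum, total = 2+9 = 11
p=3,i=4: odd sum, total = 11-4 = 7
p=3,i=5: even sum, total = 7+15 = 22
p=3,i=6: odd sum, total = 22-6 = 16

16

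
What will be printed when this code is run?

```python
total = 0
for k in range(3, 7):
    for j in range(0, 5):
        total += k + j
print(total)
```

130

k=3,j=0: total = 0+3 = 3
k=3,j=1: total = 3+4 = 7
k=3,j=2: total = 7+5 = 12
k=3,j=3: total = 12+6 = 18
k=3,j=4: total = 18+7 = 25
k=4,j=0: total = 25+4 = 29
k=4,j=1: total = 29+5 = 34
k=4,j=2: total = 34+6 = 40
k=4,j=3: total = 40+7 = 47
k=4,j=4: total = 47+8 = 55
k=5,j=0: total = 55+5 = 60
k=5,j=1: total = 60+6 = 66
k=5,j=2: total = 66+7 = 73
k=5,j=3: total = 73+8 = 81
k=5,j=4: total = 81+9 = 90
k=6,j=0: total = 90+6 = 96
k=6,j=1: total = 96+7 = 103
k=6,j=2: total = 103+8 = 111
k=6,j=3: total = 111+9 = 120
k=6,j=4: total = 120+10 = 130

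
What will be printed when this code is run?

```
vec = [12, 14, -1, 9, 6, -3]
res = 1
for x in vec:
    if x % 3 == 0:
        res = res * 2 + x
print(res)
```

x=12: %3==0, res = 1*2+12 = 14
x=14: not %3==0
x=-1: not %3==0
x=9: %3==0, res = 14*2+9 = 37
x=6: %3==0, res = 37*2+6 = 80
x=-3: %3==0, res = 80*2+(-3) = 157

157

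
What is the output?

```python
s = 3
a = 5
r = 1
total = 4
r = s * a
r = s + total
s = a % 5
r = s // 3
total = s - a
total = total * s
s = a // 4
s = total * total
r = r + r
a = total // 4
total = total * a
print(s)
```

0

r = 3*5 = 15
r = 3+4 = 7
s = 5%5 = 0
r = 0//3 = 0
total = 0-5 = -5
total = (-5)*0 = 0
s = 5//4 = 1
s = 0*0 = 0
r = 0+0 = 0
a = 0//4 = 0
total = 0*0 = 0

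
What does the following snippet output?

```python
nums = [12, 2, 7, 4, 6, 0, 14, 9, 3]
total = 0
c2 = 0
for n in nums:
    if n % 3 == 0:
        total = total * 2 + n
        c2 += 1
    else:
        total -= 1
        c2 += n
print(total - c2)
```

177

n=12: %3==0, total = 0*2+12 = 12; c2=1
n=2: not %3==0, total = 12-1 = 11; c2=3
n=7: not %3==0, total = 11-1 = 10; c2=10
n=4: not %3==0, total = 10-1 = 9; c2=14
n=6: %3==0, total = 9*2+6 = 24; c2=15
n=0: %3==0, total = 24*2+0 = 48; c2=16
n=14: not %3==0, total = 48-1 = 47; c2=30
n=9: %3==0, total = 47*2+9 = 103; c2=31
n=3: %3==0, total = 103*2+3 = 209; c2=32
total-c2 = 209-32 = 177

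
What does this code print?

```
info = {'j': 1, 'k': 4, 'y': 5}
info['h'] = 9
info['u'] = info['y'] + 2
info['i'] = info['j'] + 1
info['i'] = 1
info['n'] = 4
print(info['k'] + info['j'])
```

5

info['h'] = 9 → {'j': 1, 'k': 4, 'y': 5, 'h': 9}
info['u'] = info['y']+2 = 7 → {'j': 1, 'k': 4, 'y': 5, 'h': 9, 'u': 7}
info['i'] = info['j']+1 = 2 → {'j': 1, 'k': 4, 'y': 5, 'h': 9, 'u': 7, 'i': 2}
info['i'] = 1 → {'j': 1, 'k': 4, 'y': 5, 'h': 9, 'u': 7, 'i': 1}
info['n'] = 4 → {'j': 1, 'k': 4, 'y': 5, 'h': 9, 'u': 7, 'i': 1, 'n': 4}
info['k']+info['j'] = 4+1 = 5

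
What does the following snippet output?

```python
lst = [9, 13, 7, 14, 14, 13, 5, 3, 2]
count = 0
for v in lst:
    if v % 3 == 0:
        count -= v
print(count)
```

v=9: %3==0, count = 0-9 = -9
v=13: not %3==0
v=7: not %3==0
v=14: not %3==0
v=14: not %3==0
v=13: not %3==0
v=5: not %3==0
v=3: %3==0, count = (-9)-3 = -12
v=2: not %3==0

-12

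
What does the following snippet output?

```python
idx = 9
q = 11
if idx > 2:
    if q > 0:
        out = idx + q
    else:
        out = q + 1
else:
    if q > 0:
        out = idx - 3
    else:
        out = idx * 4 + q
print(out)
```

idx=9, q=11
idx > 2 is True; q > 0 is True
→ out = idx + q = 20

20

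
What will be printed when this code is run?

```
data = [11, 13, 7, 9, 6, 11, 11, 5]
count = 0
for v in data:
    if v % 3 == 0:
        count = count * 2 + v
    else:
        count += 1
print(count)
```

v=11: not %3==0, count = 0+1 = 1
v=13: not %3==0, count = 1+1 = 2
v=7: not %3==0, count = 2+1 = 3
v=9: %3==0, count = 3*2+9 = 15
v=6: %3==0, count = 15*2+6 = 36
v=11: not %3==0, count = 36+1 = 37
v=11: not %3==0, count = 37+1 = 38
v=5: not %3==0, count = 38+1 = 39

39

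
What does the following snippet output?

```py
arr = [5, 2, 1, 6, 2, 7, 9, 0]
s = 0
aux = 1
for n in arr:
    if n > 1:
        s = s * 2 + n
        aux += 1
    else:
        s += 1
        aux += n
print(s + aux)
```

296

n=5: >1, s = 0*2+5 = 5; aux=2
n=2: >1, s = 5*2+2 = 12; aux=3
n=1: not >1, s = 12+1 = 13; aux=4
n=6: >1, s = 13*2+6 = 32; aux=5
n=2: >1, s = 32*2+2 = 66; aux=6
n=7: >1, s = 66*2+7 = 139; aux=7
n=9: >1, s = 139*2+9 = 287; aux=8
n=0: not >1, s = 287+1 = 288; aux=8
s+aux = 288+8 = 296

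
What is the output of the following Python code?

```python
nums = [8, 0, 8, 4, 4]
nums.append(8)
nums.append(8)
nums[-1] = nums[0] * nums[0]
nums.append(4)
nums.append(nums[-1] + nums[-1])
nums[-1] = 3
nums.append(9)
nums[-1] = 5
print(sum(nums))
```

append 8 → [8, 0, 8, 4, 4, 8]
append 8 → [8, 0, 8, 4, 4, 8, 8]
nums[-1] = nums[0]*nums[0] = 8*8 = 64 → [8, 0, 8, 4, 4, 8, 64]
append 4 → [8, 0, 8, 4, 4, 8, 64, 4]
append nums[-1]+nums[-1] = 4+4 = 8 → [8, 0, 8, 4, 4, 8, 64, 4, 8]
nums[-1] = 3 → [8, 0, 8, 4, 4, 8, 64, 4, 3]
append 9 → [8, 0, 8, 4, 4, 8, 64, 4, 3, 9]
nums[-1] = 5 → [8, 0, 8, 4, 4, 8, 64, 4, 3, 5]
sum = 108

108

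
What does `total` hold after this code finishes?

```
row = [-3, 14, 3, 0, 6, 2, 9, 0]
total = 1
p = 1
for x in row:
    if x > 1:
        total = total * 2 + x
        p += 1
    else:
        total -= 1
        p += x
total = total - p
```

273

x=-3: not >1, total = 1-1 = 0; p=-2
x=14: >1, total = 0*2+14 = 14; p=-1
x=3: >1, total = 14*2+3 = 31; p=0
x=0: not >1, total = 31-1 = 30; p=0
x=6: >1, total = 30*2+6 = 66; p=1
x=2: >1, total = 66*2+2 = 134; p=2
x=9: >1, total = 134*2+9 = 277; p=3
x=0: not >1, total = 277-1 = 276; p=3
total-p = 276-3 = 273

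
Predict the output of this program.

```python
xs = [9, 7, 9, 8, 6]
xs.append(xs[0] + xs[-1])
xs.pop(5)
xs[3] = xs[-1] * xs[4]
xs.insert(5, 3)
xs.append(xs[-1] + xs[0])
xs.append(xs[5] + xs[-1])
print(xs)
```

append xs[0]+xs[-1] = 9+6 = 15 → [9, 7, 9, 8, 6, 15]
pop(5) removes 15 → [9, 7, 9, 8, 6]
xs[3] = xs[-1]*xs[4] = 6*6 = 36 → [9, 7, 9, 36, 6]
insert 3 at 5 → [9, 7, 9, 36, 6, 3]
append xs[-1]+xs[0] = 3+9 = 12 → [9, 7, 9, 36, 6, 3, 12]
append xs[5]+xs[-1] = 3+12 = 15 → [9, 7, 9, 36, 6, 3, 12, 15]

[9, 7, 9, 36, 6, 3, 12, 15]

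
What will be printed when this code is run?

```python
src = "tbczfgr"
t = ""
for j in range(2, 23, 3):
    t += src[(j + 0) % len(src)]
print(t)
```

j=2: add src[2]='c' → 'c'
j=5: add src[5]='g' → 'cg'
j=8: add src[1]='b' → 'cgb'
j=11: add src[4]='f' → 'cgbf'
j=14: add src[0]='t' → 'cgbft'
j=17: add src[3]='z' → 'cgbftz'
j=20: add src[6]='r' → 'cgbftzr'

cgbftzr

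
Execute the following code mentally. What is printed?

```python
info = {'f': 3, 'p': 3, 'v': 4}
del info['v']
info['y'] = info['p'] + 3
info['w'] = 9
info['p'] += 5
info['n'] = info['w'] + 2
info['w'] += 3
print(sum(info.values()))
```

del 'v' → {'f': 3, 'p': 3}
info['y'] = info['p']+3 = 6 → {'f': 3, 'p': 3, 'y': 6}
info['w'] = 9 → {'f': 3, 'p': 3, 'y': 6, 'w': 9}
info['p'] = 3+5 = 8 → {'f': 3, 'p': 8, 'y': 6, 'w': 9}
info['n'] = info['w']+2 = 11 → {'f': 3, 'p': 8, 'y': 6, 'w': 9, 'n': 11}
info['w'] = 9+3 = 12 → {'f': 3, 'p': 8, 'y': 6, 'w': 12, 'n': 11}
sum of values = 40

40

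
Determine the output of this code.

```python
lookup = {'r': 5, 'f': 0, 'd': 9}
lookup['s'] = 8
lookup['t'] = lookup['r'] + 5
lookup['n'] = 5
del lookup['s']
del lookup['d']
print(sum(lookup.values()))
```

20

lookup['s'] = 8 → {'r': 5, 'f': 0, 'd': 9, 's': 8}
lookup['t'] = lookup['r']+5 = 10 → {'r': 5, 'f': 0, 'd': 9, 's': 8, 't': 10}
lookup['n'] = 5 → {'r': 5, 'f': 0, 'd': 9, 's': 8, 't': 10, 'n': 5}
del 's' → {'r': 5, 'f': 0, 'd': 9, 't': 10, 'n': 5}
del 'd' → {'r': 5, 'f': 0, 't': 10, 'n': 5}
sum of values = 20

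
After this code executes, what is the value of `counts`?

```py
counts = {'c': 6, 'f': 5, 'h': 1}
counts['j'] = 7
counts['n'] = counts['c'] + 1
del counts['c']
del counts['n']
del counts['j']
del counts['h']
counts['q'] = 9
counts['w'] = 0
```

{'f': 5, 'q': 9, 'w': 0}

counts['j'] = 7 → {'c': 6, 'f': 5, 'h': 1, 'j': 7}
counts['n'] = counts['c']+1 = 7 → {'c': 6, 'f': 5, 'h': 1, 'j': 7, 'n': 7}
del 'c' → {'f': 5, 'h': 1, 'j': 7, 'n': 7}
del 'n' → {'f': 5, 'h': 1, 'j': 7}
del 'j' → {'f': 5, 'h': 1}
del 'h' → {'f': 5}
counts['q'] = 9 → {'f': 5, 'q': 9}
counts['w'] = 0 → {'f': 5, 'q': 9, 'w': 0}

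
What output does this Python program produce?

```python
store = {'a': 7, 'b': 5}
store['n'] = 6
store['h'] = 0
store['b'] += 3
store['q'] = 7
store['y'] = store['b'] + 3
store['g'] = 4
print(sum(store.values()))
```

43

store['n'] = 6 → {'a': 7, 'b': 5, 'n': 6}
store['h'] = 0 → {'a': 7, 'b': 5, 'n': 6, 'h': 0}
store['b'] = 5+3 = 8 → {'a': 7, 'b': 8, 'n': 6, 'h': 0}
store['q'] = 7 → {'a': 7, 'b': 8, 'n': 6, 'h': 0, 'q': 7}
store['y'] = store['b']+3 = 11 → {'a': 7, 'b': 8, 'n': 6, 'h': 0, 'q': 7, 'y': 11}
store['g'] = 4 → {'a': 7, 'b': 8, 'n': 6, 'h': 0, 'q': 7, 'y': 11, 'g': 4}
sum of values = 43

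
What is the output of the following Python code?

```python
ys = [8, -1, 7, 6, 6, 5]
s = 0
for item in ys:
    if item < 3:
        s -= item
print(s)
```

1

item=8: not <3
item=-1: <3, s = 0-(-1) = 1
item=7: not <3
item=6: not <3
item=6: not <3
item=5: not <3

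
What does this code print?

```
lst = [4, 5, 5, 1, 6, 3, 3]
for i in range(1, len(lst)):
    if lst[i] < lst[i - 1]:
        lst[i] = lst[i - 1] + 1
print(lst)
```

i=1: 5>=4, unchanged → [4, 5, 5, 1, 6, 3, 3]
i=2: 5>=5, unchanged → [4, 5, 5, 1, 6, 3, 3]
i=3: 1<5, lst[3] = 5+1 = 6 → [4, 5, 5, 6, 6, 3, 3]
i=4: 6>=6, unchanged → [4, 5, 5, 6, 6, 3, 3]
i=5: 3<6, lst[5] = 6+1 = 7 → [4, 5, 5, 6, 6, 7, 3]
i=6: 3<7, lst[6] = 7+1 = 8 → [4, 5, 5, 6, 6, 7, 8]

[4, 5, 5, 6, 6, 7, 8]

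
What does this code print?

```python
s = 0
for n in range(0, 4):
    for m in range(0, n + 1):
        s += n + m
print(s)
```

n=0,m=0: s = 0+0 = 0
n=1,m=0: s = 0+1 = 1
n=1,m=1: s = 1+2 = 3
n=2,m=0: s = 3+2 = 5
n=2,m=1: s = 5+3 = 8
n=2,m=2: s = 8+4 = 12
n=3,m=0: s = 12+3 = 15
n=3,m=1: s = 15+4 = 19
n=3,m=2: s = 19+5 = 24
n=3,m=3: s = 24+6 = 30

30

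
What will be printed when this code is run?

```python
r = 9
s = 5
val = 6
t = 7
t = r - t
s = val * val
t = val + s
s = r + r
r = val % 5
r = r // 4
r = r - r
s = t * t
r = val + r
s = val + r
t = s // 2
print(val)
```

6

t = 9-7 = 2
s = 6*6 = 36
t = 6+36 = 42
s = 9+9 = 18
r = 6%5 = 1
r = 1//4 = 0
r = 0-0 = 0
s = 42*42 = 1764
r = 6+0 = 6
s = 6+6 = 12
t = 12//2 = 6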